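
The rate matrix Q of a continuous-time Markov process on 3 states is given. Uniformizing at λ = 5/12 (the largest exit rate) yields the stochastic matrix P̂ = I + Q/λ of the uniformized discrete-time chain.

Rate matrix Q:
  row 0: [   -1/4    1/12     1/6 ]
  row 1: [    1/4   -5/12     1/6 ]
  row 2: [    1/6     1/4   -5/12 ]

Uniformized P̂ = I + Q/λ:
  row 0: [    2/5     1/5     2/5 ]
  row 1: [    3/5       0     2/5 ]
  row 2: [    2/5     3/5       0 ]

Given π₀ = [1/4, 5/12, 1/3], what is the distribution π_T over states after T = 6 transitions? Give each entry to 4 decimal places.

t=0: π = [0.2500, 0.4167, 0.3333]
t=1: π = [0.4833, 0.2500, 0.2667]
t=2: π = [0.4500, 0.2567, 0.2933]
t=3: π = [0.4513, 0.2660, 0.2827]
t=4: π = [0.4532, 0.2599, 0.2869]
t=5: π = [0.4520, 0.2628, 0.2852]
t=6: π = [0.4526, 0.2615, 0.2859]

π = [0.4526, 0.2615, 0.2859]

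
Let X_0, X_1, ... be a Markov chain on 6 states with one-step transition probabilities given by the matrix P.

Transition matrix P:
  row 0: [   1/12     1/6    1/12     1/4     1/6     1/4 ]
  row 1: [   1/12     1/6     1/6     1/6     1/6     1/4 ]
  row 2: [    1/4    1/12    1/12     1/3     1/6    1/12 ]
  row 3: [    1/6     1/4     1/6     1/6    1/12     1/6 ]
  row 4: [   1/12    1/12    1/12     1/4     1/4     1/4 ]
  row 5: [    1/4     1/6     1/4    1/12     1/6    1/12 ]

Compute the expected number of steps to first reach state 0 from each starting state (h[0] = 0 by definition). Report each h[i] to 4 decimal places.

First-step conditioning: h[0] = 0; for i ≠ 0, h[i] = 1 + Σ_k P[i][k]·h[k].
  h[1] = 1 + 1/6·h[1] + 1/6·h[2] + 1/6·h[3] + 1/6·h[4] + 1/4·h[5]
  h[2] = 1 + 1/12·h[1] + 1/12·h[2] + 1/3·h[3] + 1/6·h[4] + 1/12·h[5]
  h[3] = 1 + 1/4·h[1] + 1/6·h[2] + 1/6·h[3] + 1/12·h[4] + 1/6·h[5]
  h[4] = 1 + 1/12·h[1] + 1/12·h[2] + 1/4·h[3] + 1/4·h[4] + 1/4·h[5]
  h[5] = 1 + 1/6·h[1] + 1/4·h[2] + 1/12·h[3] + 1/6·h[4] + 1/12·h[5]
Solving the 5×5 linear system over states ≠ 0 gives exactly h = [0, 24321/3766, 20865/3766, 22581/3766, 24477/3766, 10362/1883] (h[0] = 0 is the target).

h = [0.0000, 6.4580, 5.5404, 5.9960, 6.4995, 5.5029]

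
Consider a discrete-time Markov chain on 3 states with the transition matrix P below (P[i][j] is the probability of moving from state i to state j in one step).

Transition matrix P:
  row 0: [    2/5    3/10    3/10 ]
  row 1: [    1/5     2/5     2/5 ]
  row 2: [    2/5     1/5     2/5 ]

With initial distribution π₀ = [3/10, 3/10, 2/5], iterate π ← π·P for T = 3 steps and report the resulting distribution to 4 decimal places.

t=0: π = [0.3000, 0.3000, 0.4000]
t=1: π = [0.3400, 0.2900, 0.3700]
t=2: π = [0.3420, 0.2920, 0.3660]
t=3: π = [0.3416, 0.2926, 0.3658]

π = [0.3416, 0.2926, 0.3658]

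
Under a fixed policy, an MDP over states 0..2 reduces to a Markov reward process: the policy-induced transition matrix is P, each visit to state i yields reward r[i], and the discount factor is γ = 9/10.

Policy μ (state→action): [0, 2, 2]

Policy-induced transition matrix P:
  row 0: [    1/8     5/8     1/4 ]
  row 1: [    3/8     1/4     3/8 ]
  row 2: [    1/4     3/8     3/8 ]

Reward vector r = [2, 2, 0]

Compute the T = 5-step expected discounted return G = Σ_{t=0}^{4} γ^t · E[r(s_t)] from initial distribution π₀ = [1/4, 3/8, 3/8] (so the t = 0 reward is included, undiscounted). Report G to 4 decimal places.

G = 5.3209

t=0: π = [0.2500, 0.3750, 0.3750], E[r] = 1.2500, γ^t·E[r] = 1.250000, running G = 1.250000
t=1: π = [0.2656, 0.3906, 0.3438], E[r] = 1.3125, γ^t·E[r] = 1.181250, running G = 2.431250
t=2: π = [0.2656, 0.3926, 0.3418], E[r] = 1.3164, γ^t·E[r] = 1.066289, running G = 3.497539
t=3: π = [0.2659, 0.3923, 0.3418], E[r] = 1.3164, γ^t·E[r] = 0.959660, running G = 4.457199
t=4: π = [0.2658, 0.3924, 0.3418], E[r] = 1.3165, γ^t·E[r] = 0.863734, running G = 5.320933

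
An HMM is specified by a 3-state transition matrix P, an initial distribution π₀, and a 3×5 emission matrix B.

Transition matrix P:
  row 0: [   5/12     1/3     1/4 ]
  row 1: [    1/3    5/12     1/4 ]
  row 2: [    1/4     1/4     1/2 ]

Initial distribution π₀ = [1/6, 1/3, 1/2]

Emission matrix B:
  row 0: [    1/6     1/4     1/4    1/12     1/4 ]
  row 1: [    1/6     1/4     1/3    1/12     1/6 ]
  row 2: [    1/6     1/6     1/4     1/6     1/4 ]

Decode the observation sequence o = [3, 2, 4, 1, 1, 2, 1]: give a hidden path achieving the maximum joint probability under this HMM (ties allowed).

path = [2, 2, 2, 1, 1, 1, 1]

t=0: δ = [1.389e-02, 2.778e-02, 8.333e-02]  (obs o_0=3)
t=1: δ = [5.208e-03, 6.944e-03, 1.042e-02]  ψ = [2, 2, 2]  (obs o_1=2)
t=2: δ = [6.510e-04, 4.823e-04, 1.302e-03]  ψ = [2, 1, 2]  (obs o_2=4)
t=3: δ = [8.138e-05, 8.138e-05, 1.085e-04]  ψ = [2, 2, 2]  (obs o_3=1)
t=4: δ = [8.477e-06, 8.477e-06, 9.042e-06]  ψ = [0, 1, 2]  (obs o_4=1)
t=5: δ = [8.830e-07, 1.177e-06, 1.130e-06]  ψ = [0, 1, 2]  (obs o_5=2)
t=6: δ = [9.811e-08, 1.226e-07, 9.419e-08]  ψ = [1, 1, 2]  (obs o_6=1)
backtrack: best end state = 1; path = [2, 2, 2, 1, 1, 1, 1]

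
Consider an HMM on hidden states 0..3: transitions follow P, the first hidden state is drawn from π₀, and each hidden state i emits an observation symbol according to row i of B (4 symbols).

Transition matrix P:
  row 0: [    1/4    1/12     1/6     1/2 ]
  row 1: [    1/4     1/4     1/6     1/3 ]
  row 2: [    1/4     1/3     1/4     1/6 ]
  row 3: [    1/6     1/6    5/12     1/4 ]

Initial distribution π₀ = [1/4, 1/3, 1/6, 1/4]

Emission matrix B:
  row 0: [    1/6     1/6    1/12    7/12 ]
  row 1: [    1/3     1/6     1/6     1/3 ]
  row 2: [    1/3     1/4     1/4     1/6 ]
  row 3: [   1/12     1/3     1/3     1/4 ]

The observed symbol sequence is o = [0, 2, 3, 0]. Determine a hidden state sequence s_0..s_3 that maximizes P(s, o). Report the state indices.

path = [1, 3, 3, 2]

t=0: δ = [4.167e-02, 1.111e-01, 5.556e-02, 2.083e-02]  (obs o_0=0)
t=1: δ = [2.315e-03, 4.630e-03, 4.630e-03, 1.235e-02]  ψ = [1, 1, 1, 1]  (obs o_1=2)
t=2: δ = [1.200e-03, 6.859e-04, 8.573e-04, 7.716e-04]  ψ = [3, 3, 3, 3]  (obs o_2=3)
t=3: δ = [5.001e-05, 9.526e-05, 1.072e-04, 5.001e-05]  ψ = [0, 2, 3, 0]  (obs o_3=0)
backtrack: best end state = 2; path = [1, 3, 3, 2]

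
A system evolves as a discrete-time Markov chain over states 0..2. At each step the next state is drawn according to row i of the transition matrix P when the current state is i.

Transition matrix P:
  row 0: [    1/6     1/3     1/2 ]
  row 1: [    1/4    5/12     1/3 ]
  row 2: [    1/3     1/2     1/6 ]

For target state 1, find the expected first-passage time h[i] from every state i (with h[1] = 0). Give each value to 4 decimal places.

First-step conditioning: h[1] = 0; for i ≠ 1, h[i] = 1 + Σ_k P[i][k]·h[k].
  h[0] = 1 + 1/6·h[0] + 1/2·h[2]
  h[2] = 1 + 1/3·h[0] + 1/6·h[2]
Solving the 2×2 linear system over states ≠ 1 gives exactly h = [48/19, 0, 42/19] (h[1] = 0 is the target).

h = [2.5263, 0.0000, 2.2105]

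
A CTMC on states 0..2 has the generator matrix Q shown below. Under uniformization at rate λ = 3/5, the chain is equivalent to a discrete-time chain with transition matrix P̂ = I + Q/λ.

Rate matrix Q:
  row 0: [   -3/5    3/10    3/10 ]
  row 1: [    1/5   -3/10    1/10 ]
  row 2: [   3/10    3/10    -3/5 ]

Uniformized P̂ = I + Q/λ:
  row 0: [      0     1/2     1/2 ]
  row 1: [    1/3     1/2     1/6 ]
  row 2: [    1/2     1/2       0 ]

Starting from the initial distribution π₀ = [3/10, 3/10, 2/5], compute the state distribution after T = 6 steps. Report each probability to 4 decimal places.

π = [0.2771, 0.5000, 0.2229]

t=0: π = [0.3000, 0.3000, 0.4000]
t=1: π = [0.3000, 0.5000, 0.2000]
t=2: π = [0.2667, 0.5000, 0.2333]
t=3: π = [0.2833, 0.5000, 0.2167]
t=4: π = [0.2750, 0.5000, 0.2250]
t=5: π = [0.2792, 0.5000, 0.2208]
t=6: π = [0.2771, 0.5000, 0.2229]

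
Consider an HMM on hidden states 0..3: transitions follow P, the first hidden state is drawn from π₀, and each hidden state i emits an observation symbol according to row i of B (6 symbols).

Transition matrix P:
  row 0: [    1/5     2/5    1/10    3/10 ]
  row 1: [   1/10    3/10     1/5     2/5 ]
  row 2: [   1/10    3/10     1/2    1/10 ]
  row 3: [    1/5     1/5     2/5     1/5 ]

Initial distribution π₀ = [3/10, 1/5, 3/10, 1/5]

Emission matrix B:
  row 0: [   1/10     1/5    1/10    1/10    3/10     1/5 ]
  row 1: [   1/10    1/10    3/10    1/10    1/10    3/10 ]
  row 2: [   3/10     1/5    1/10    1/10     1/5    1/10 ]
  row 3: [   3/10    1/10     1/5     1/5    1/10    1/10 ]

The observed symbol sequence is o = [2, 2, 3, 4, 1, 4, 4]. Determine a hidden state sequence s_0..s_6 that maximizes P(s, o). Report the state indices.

path = [1, 1, 3, 2, 2, 2, 2]

t=0: δ = [3.000e-02, 6.000e-02, 3.000e-02, 4.000e-02]  (obs o_0=2)
t=1: δ = [8.000e-04, 5.400e-03, 1.600e-03, 4.800e-03]  ψ = [3, 1, 3, 1]  (obs o_1=2)
t=2: δ = [9.600e-05, 1.620e-04, 1.920e-04, 4.320e-04]  ψ = [3, 1, 3, 1]  (obs o_2=3)
t=3: δ = [2.592e-05, 8.640e-06, 3.456e-05, 8.640e-06]  ψ = [3, 3, 3, 3]  (obs o_3=4)
t=4: δ = [1.037e-06, 1.037e-06, 3.456e-06, 7.776e-07]  ψ = [0, 0, 2, 0]  (obs o_4=1)
t=5: δ = [1.037e-07, 1.037e-07, 3.456e-07, 4.147e-08]  ψ = [2, 2, 2, 1]  (obs o_5=4)
t=6: δ = [1.037e-08, 1.037e-08, 3.456e-08, 4.147e-09]  ψ = [2, 2, 2, 1]  (obs o_6=4)
backtrack: best end state = 2; path = [1, 1, 3, 2, 2, 2, 2]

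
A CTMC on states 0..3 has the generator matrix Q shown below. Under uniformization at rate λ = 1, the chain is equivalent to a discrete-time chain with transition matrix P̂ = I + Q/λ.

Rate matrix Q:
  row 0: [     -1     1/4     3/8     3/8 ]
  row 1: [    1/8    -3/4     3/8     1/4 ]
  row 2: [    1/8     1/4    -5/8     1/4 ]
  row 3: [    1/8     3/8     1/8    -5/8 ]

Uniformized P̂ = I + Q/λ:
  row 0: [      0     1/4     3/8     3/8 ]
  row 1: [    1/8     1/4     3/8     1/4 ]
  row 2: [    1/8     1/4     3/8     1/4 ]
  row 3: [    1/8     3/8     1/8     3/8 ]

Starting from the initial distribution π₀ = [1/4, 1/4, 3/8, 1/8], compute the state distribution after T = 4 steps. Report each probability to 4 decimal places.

t=0: π = [0.2500, 0.2500, 0.3750, 0.1250]
t=1: π = [0.0938, 0.2656, 0.3438, 0.2969]
t=2: π = [0.1133, 0.2871, 0.3008, 0.2988]
t=3: π = [0.1108, 0.2874, 0.3003, 0.3015]
t=4: π = [0.1111, 0.2877, 0.2996, 0.3015]

π = [0.1111, 0.2877, 0.2996, 0.3015]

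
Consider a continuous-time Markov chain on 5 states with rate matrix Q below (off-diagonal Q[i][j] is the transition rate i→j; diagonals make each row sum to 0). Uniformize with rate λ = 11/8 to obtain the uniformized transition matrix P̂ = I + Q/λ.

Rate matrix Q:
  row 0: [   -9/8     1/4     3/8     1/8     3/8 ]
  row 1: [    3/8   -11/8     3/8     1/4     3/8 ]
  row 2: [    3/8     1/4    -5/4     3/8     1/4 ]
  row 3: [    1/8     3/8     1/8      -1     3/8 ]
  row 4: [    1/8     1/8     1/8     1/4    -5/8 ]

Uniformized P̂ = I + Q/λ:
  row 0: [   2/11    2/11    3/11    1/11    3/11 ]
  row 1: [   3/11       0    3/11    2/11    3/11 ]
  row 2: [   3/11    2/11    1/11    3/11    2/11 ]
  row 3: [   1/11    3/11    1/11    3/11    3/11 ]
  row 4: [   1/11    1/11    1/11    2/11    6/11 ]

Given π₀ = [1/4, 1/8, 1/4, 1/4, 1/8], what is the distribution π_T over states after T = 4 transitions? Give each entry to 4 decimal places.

π = [0.1583, 0.1420, 0.1461, 0.1987, 0.3548]

t=0: π = [0.2500, 0.1250, 0.2500, 0.2500, 0.1250]
t=1: π = [0.1818, 0.1705, 0.1591, 0.2045, 0.2841]
t=2: π = [0.1674, 0.1436, 0.1550, 0.1983, 0.3357]
t=3: π = [0.1604, 0.1432, 0.1474, 0.1987, 0.3502]
t=4: π = [0.1583, 0.1420, 0.1461, 0.1987, 0.3548]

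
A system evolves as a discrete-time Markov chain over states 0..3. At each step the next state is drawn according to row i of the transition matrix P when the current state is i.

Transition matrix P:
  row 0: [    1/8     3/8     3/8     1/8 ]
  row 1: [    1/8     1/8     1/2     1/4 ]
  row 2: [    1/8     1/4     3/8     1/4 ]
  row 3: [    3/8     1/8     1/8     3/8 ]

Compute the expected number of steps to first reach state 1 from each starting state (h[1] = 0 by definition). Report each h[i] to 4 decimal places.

h = [3.5714, 0.0000, 4.1429, 4.5714]

First-step conditioning: h[1] = 0; for i ≠ 1, h[i] = 1 + Σ_k P[i][k]·h[k].
  h[0] = 1 + 1/8·h[0] + 3/8·h[2] + 1/8·h[3]
  h[2] = 1 + 1/8·h[0] + 3/8·h[2] + 1/4·h[3]
  h[3] = 1 + 3/8·h[0] + 1/8·h[2] + 3/8·h[3]
Solving the 3×3 linear system over states ≠ 1 gives exactly h = [25/7, 0, 29/7, 32/7] (h[1] = 0 is the target).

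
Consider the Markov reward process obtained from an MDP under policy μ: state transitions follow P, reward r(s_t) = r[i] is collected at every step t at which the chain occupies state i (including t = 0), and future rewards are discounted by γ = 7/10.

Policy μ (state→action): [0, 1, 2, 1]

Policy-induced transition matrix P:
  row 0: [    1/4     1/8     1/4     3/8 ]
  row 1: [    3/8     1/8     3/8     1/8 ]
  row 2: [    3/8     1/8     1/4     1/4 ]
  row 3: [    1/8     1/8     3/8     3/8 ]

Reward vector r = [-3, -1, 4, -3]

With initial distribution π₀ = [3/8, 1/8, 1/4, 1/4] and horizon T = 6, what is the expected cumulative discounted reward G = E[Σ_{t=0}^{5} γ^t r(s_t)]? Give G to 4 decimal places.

G = -2.2405

t=0: π = [0.3750, 0.1250, 0.2500, 0.2500], E[r] = -1.0000, γ^t·E[r] = -1.000000, running G = -1.000000
t=1: π = [0.2656, 0.1250, 0.2969, 0.3125], E[r] = -0.6719, γ^t·E[r] = -0.470313, running G = -1.470313
t=2: π = [0.2637, 0.1250, 0.3047, 0.3066], E[r] = -0.6172, γ^t·E[r] = -0.302422, running G = -1.772734
t=3: π = [0.2654, 0.1250, 0.3040, 0.3057], E[r] = -0.6223, γ^t·E[r] = -0.213454, running G = -1.986188
t=4: π = [0.2654, 0.1250, 0.3038, 0.3058], E[r] = -0.6232, γ^t·E[r] = -0.149623, running G = -2.135811
t=5: π = [0.2654, 0.1250, 0.3038, 0.3058], E[r] = -0.6231, γ^t·E[r] = -0.104723, running G = -2.240534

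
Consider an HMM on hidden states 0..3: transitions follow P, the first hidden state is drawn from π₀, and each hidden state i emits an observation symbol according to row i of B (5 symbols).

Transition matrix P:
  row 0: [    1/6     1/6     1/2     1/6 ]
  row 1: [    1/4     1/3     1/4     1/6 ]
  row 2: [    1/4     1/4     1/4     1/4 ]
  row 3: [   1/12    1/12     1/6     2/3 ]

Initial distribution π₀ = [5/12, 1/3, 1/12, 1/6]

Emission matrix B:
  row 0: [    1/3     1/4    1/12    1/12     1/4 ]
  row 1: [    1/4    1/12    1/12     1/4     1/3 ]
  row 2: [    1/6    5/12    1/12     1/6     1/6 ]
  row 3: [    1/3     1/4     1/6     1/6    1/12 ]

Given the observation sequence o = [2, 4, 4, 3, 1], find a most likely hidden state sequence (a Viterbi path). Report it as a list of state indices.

path = [1, 1, 1, 1, 2]

t=0: δ = [3.472e-02, 2.778e-02, 6.944e-03, 2.778e-02]  (obs o_0=2)
t=1: δ = [1.736e-03, 3.086e-03, 2.894e-03, 1.543e-03]  ψ = [1, 1, 0, 3]  (obs o_1=4)
t=2: δ = [1.929e-04, 3.429e-04, 1.447e-04, 8.573e-05]  ψ = [1, 1, 0, 3]  (obs o_2=4)
t=3: δ = [7.144e-06, 2.858e-05, 1.608e-05, 9.526e-06]  ψ = [1, 1, 0, 1]  (obs o_3=3)
t=4: δ = [1.786e-06, 7.938e-07, 2.977e-06, 1.588e-06]  ψ = [1, 1, 1, 3]  (obs o_4=1)
backtrack: best end state = 2; path = [1, 1, 1, 1, 2]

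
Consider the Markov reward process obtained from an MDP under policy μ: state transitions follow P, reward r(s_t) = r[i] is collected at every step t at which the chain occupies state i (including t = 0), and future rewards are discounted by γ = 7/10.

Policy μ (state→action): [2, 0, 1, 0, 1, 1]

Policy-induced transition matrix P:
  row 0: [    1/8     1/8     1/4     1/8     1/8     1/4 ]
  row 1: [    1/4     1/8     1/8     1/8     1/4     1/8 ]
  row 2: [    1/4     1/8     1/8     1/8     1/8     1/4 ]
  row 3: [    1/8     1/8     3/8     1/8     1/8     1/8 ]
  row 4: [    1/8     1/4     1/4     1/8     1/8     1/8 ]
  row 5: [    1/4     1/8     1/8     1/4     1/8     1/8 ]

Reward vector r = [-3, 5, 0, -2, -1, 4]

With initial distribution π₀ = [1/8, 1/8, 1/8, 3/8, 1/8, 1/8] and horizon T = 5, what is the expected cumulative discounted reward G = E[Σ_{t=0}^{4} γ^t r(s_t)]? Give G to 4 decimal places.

t=0: π = [0.1250, 0.1250, 0.1250, 0.3750, 0.1250, 0.1250], E[r] = -0.1250, γ^t·E[r] = -0.125000, running G = -0.125000
t=1: π = [0.1719, 0.1406, 0.2500, 0.1406, 0.1406, 0.1563], E[r] = 0.3906, γ^t·E[r] = 0.273438, running G = 0.148438
t=2: π = [0.1934, 0.1426, 0.1992, 0.1445, 0.1426, 0.1777], E[r] = 0.4121, γ^t·E[r] = 0.201934, running G = 0.350371
t=3: π = [0.1899, 0.1428, 0.2031, 0.1472, 0.1428, 0.1741], E[r] = 0.4033, γ^t·E[r] = 0.138339, running G = 0.488710
t=4: π = [0.1900, 0.1429, 0.2034, 0.1468, 0.1429, 0.1741], E[r] = 0.4044, γ^t·E[r] = 0.097101, running G = 0.585811

G = 0.5858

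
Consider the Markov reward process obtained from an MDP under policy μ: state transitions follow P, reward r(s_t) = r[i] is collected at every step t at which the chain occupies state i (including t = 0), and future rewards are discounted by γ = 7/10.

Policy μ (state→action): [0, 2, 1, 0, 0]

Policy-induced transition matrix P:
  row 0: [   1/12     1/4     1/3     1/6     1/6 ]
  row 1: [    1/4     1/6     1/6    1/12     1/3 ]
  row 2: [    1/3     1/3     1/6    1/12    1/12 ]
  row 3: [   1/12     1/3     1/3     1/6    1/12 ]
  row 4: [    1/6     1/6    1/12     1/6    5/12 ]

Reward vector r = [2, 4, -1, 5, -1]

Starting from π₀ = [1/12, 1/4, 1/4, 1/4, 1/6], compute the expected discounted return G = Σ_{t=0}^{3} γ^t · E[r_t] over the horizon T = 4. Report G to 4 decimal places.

t=0: π = [0.0833, 0.2500, 0.2500, 0.2500, 0.1667], E[r] = 2.0000, γ^t·E[r] = 2.000000, running G = 2.000000
t=1: π = [0.2014, 0.2569, 0.2083, 0.1250, 0.2083], E[r] = 1.6389, γ^t·E[r] = 1.147222, running G = 3.147222
t=2: π = [0.1956, 0.2390, 0.2037, 0.1279, 0.2338], E[r] = 1.5492, γ^t·E[r] = 0.759103, running G = 3.906325
t=3: π = [0.1936, 0.2382, 0.2011, 0.1298, 0.2373], E[r] = 1.5505, γ^t·E[r] = 0.531835, running G = 4.438160

G = 4.4382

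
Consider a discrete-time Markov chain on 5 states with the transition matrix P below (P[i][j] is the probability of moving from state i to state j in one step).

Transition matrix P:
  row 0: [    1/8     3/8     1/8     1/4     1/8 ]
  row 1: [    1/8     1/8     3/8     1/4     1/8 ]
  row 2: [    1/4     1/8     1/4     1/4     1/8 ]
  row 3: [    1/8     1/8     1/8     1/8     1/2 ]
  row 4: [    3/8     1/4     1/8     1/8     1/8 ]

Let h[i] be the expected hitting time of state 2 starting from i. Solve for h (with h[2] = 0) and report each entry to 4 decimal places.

First-step conditioning: h[2] = 0; for i ≠ 2, h[i] = 1 + Σ_k P[i][k]·h[k].
  h[0] = 1 + 1/8·h[0] + 3/8·h[1] + 1/4·h[3] + 1/8·h[4]
  h[1] = 1 + 1/8·h[0] + 1/8·h[1] + 1/4·h[3] + 1/8·h[4]
  h[3] = 1 + 1/8·h[0] + 1/8·h[1] + 1/8·h[3] + 1/2·h[4]
  h[4] = 1 + 3/8·h[0] + 1/4·h[1] + 1/8·h[3] + 1/8·h[4]
Solving the 4×4 linear system over states ≠ 2 gives exactly h = [200/37, 160/37, 0, 3152/555, 3056/555] (h[2] = 0 is the target).

h = [5.4054, 4.3243, 0.0000, 5.6793, 5.5063]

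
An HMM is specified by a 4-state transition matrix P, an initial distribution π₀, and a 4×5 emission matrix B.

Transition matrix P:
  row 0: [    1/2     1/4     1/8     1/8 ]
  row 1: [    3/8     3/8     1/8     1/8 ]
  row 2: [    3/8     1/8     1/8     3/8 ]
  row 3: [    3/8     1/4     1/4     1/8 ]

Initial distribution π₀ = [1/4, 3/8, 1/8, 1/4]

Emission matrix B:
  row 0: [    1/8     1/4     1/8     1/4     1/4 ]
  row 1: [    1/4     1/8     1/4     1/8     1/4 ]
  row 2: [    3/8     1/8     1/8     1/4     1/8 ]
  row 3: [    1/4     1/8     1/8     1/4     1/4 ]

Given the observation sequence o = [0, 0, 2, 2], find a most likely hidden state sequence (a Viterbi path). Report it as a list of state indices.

path = [1, 1, 1, 1]

t=0: δ = [3.125e-02, 9.375e-02, 4.688e-02, 6.250e-02]  (obs o_0=0)
t=1: δ = [4.395e-03, 8.789e-03, 5.859e-03, 4.395e-03]  ψ = [1, 1, 3, 2]  (obs o_1=0)
t=2: δ = [4.120e-04, 8.240e-04, 1.373e-04, 2.747e-04]  ψ = [1, 1, 1, 2]  (obs o_2=2)
t=3: δ = [3.862e-05, 7.725e-05, 1.287e-05, 1.287e-05]  ψ = [1, 1, 1, 1]  (obs o_3=2)
backtrack: best end state = 1; path = [1, 1, 1, 1]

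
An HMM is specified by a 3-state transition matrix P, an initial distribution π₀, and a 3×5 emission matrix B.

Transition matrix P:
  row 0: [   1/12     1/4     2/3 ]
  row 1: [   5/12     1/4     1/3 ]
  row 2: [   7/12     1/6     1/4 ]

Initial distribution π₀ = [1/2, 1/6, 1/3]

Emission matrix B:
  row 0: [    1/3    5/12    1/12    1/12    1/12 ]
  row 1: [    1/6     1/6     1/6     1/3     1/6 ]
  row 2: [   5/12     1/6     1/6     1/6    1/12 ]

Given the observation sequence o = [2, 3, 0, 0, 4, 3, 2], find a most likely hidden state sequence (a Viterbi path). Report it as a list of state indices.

path = [0, 2, 0, 2, 0, 2, 0]

t=0: δ = [4.167e-02, 2.778e-02, 5.556e-02]  (obs o_0=2)
t=1: δ = [2.701e-03, 3.472e-03, 4.630e-03]  ψ = [2, 0, 0]  (obs o_1=3)
t=2: δ = [9.002e-04, 1.447e-04, 7.502e-04]  ψ = [2, 1, 0]  (obs o_2=0)
t=3: δ = [1.459e-04, 3.751e-05, 2.501e-04]  ψ = [2, 0, 0]  (obs o_3=0)
t=4: δ = [1.216e-05, 6.946e-06, 8.104e-06]  ψ = [2, 2, 0]  (obs o_4=4)
t=5: δ = [3.939e-07, 1.013e-06, 1.351e-06]  ψ = [2, 0, 0]  (obs o_5=3)
t=6: δ = [6.566e-08, 4.221e-08, 5.628e-08]  ψ = [2, 1, 1]  (obs o_6=2)
backtrack: best end state = 0; path = [0, 2, 0, 2, 0, 2, 0]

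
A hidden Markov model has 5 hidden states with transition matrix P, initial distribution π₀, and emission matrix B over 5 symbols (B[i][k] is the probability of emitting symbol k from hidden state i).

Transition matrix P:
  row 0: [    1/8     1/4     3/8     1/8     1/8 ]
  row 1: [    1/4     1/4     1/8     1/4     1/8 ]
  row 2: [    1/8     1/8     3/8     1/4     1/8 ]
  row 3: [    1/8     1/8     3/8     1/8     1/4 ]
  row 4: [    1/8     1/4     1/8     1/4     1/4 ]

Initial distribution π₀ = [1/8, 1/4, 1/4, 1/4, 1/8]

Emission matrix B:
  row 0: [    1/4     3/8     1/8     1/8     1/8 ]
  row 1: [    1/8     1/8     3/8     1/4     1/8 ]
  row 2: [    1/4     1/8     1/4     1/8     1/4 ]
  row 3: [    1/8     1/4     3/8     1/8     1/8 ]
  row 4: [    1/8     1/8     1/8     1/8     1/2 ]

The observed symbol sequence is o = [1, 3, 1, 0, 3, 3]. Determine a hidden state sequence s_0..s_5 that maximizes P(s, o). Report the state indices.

t=0: δ = [4.688e-02, 3.125e-02, 3.125e-02, 6.250e-02, 1.562e-02]  (obs o_0=1)
t=1: δ = [9.766e-04, 2.930e-03, 2.930e-03, 9.766e-04, 1.953e-03]  ψ = [1, 0, 3, 1, 3]  (obs o_1=3)
t=2: δ = [2.747e-04, 9.155e-05, 1.373e-04, 1.831e-04, 6.104e-05]  ψ = [1, 1, 2, 1, 4]  (obs o_2=1)
t=3: δ = [8.583e-06, 8.583e-06, 2.575e-05, 4.292e-06, 5.722e-06]  ψ = [0, 0, 0, 0, 3]  (obs o_3=0)
t=4: δ = [4.023e-07, 8.047e-07, 1.207e-06, 8.047e-07, 4.023e-07]  ψ = [2, 2, 2, 2, 2]  (obs o_4=3)
t=5: δ = [2.515e-08, 5.029e-08, 5.658e-08, 3.772e-08, 2.515e-08]  ψ = [1, 1, 2, 2, 3]  (obs o_5=3)
backtrack: best end state = 2; path = [0, 1, 0, 2, 2, 2]

path = [0, 1, 0, 2, 2, 2]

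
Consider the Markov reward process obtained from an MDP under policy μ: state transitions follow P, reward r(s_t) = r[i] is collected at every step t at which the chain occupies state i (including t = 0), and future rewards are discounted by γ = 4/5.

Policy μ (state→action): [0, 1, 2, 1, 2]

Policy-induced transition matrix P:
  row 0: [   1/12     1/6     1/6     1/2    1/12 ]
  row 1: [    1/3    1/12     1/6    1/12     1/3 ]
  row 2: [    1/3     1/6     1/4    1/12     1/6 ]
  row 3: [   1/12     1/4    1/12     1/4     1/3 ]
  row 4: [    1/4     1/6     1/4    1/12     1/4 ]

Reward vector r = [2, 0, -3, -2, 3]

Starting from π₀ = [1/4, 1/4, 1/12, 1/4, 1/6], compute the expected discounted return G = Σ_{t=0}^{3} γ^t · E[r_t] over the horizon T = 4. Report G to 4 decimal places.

t=0: π = [0.2500, 0.2500, 0.0833, 0.2500, 0.1667], E[r] = 0.2500, γ^t·E[r] = 0.250000, running G = 0.250000
t=1: π = [0.1944, 0.1667, 0.1667, 0.2292, 0.2431], E[r] = 0.1597, γ^t·E[r] = 0.127778, running G = 0.377778
t=2: π = [0.2072, 0.1719, 0.1817, 0.2025, 0.2367], E[r] = 0.1742, γ^t·E[r] = 0.111481, running G = 0.489259
t=3: π = [0.2112, 0.1692, 0.1847, 0.2034, 0.2315], E[r] = 0.1562, γ^t·E[r] = 0.079951, running G = 0.569210

G = 0.5692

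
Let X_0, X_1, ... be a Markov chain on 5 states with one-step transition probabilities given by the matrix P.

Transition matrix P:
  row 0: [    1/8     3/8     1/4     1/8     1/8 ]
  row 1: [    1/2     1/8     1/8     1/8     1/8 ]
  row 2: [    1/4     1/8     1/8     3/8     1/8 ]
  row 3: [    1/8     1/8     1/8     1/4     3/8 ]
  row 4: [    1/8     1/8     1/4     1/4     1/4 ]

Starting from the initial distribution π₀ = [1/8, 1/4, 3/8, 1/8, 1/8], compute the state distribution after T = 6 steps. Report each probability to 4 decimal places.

t=0: π = [0.1250, 0.2500, 0.3750, 0.1250, 0.1250]
t=1: π = [0.2656, 0.1563, 0.1563, 0.2500, 0.1719]
t=2: π = [0.2031, 0.1914, 0.1797, 0.2168, 0.2090]
t=3: π = [0.2192, 0.1758, 0.1765, 0.2231, 0.2053]
t=4: π = [0.2130, 0.1798, 0.1781, 0.2227, 0.2065]
t=5: π = [0.2147, 0.1782, 0.1774, 0.2232, 0.2065]
t=6: π = [0.2140, 0.1787, 0.1776, 0.2231, 0.2066]

π = [0.2140, 0.1787, 0.1776, 0.2231, 0.2066]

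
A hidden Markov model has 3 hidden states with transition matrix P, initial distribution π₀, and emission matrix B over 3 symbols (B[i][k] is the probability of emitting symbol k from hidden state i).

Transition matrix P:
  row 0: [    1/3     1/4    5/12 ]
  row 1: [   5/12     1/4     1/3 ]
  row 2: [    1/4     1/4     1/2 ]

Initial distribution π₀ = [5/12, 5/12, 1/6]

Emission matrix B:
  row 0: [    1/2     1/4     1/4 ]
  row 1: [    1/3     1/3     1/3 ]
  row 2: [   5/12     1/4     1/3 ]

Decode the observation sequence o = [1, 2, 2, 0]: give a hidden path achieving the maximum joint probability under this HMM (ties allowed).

path = [1, 2, 2, 2]

t=0: δ = [1.042e-01, 1.389e-01, 4.167e-02]  (obs o_0=1)
t=1: δ = [1.447e-02, 1.157e-02, 1.543e-02]  ψ = [1, 1, 1]  (obs o_1=2)
t=2: δ = [1.206e-03, 1.286e-03, 2.572e-03]  ψ = [0, 2, 2]  (obs o_2=2)
t=3: δ = [3.215e-04, 2.143e-04, 5.358e-04]  ψ = [2, 2, 2]  (obs o_3=0)
backtrack: best end state = 2; path = [1, 2, 2, 2]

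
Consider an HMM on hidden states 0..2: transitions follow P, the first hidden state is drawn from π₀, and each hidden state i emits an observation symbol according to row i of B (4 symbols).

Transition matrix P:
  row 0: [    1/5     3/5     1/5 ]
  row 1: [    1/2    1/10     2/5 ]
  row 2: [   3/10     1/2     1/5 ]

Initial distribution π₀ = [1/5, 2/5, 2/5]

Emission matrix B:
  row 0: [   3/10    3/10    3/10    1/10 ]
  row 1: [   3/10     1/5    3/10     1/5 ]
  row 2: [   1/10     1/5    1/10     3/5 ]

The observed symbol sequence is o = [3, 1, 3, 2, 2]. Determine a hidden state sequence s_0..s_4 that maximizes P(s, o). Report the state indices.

t=0: δ = [2.000e-02, 8.000e-02, 2.400e-01]  (obs o_0=3)
t=1: δ = [2.160e-02, 2.400e-02, 9.600e-03]  ψ = [2, 2, 2]  (obs o_1=1)
t=2: δ = [1.200e-03, 2.592e-03, 5.760e-03]  ψ = [1, 0, 1]  (obs o_2=3)
t=3: δ = [5.184e-04, 8.640e-04, 1.152e-04]  ψ = [2, 2, 2]  (obs o_3=2)
t=4: δ = [1.296e-04, 9.331e-05, 3.456e-05]  ψ = [1, 0, 1]  (obs o_4=2)
backtrack: best end state = 0; path = [2, 1, 2, 1, 0]

path = [2, 1, 2, 1, 0]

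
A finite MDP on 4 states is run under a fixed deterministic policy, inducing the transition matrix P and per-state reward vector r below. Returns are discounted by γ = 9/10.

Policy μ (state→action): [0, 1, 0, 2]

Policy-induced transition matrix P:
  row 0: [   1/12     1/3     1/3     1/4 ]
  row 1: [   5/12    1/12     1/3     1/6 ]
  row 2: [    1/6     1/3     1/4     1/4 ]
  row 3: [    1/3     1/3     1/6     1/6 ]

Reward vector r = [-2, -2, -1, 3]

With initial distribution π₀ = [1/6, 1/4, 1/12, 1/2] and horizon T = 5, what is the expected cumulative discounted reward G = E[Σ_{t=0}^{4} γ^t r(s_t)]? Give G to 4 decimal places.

G = -1.6215

t=0: π = [0.1667, 0.2500, 0.0833, 0.5000], E[r] = 0.5833, γ^t·E[r] = 0.583333, running G = 0.583333
t=1: π = [0.2986, 0.2708, 0.2431, 0.1875], E[r] = -0.8194, γ^t·E[r] = -0.737500, running G = -0.154167
t=2: π = [0.2407, 0.2656, 0.2818, 0.2118], E[r] = -0.6591, γ^t·E[r] = -0.533906, running G = -0.688073
t=3: π = [0.2483, 0.2669, 0.2745, 0.2102], E[r] = -0.6744, γ^t·E[r] = -0.491625, running G = -1.179698
t=4: π = [0.2477, 0.2666, 0.2754, 0.2102], E[r] = -0.6734, γ^t·E[r] = -0.441811, running G = -1.621509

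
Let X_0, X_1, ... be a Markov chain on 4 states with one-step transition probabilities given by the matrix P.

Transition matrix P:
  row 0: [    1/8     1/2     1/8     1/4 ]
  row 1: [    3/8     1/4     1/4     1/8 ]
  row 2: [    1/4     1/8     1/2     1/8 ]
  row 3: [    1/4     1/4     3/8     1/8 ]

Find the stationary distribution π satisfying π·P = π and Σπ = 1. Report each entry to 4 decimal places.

Balance equations π_j = Σ_i π_i·P[i][j]:
  π_0 = 1/8·π_0 + 3/8·π_1 + 1/4·π_2 + 1/4·π_3
  π_1 = 1/2·π_0 + 1/4·π_1 + 1/8·π_2 + 1/4·π_3
  π_2 = 1/8·π_0 + 1/4·π_1 + 1/2·π_2 + 3/8·π_3
  normalize: π_0 + π_1 + π_2 + π_3 = 1
Solving the linear system gives exactly π = [121/479, 131/479, 152/479, 75/479].

π = [0.2526, 0.2735, 0.3173, 0.1566]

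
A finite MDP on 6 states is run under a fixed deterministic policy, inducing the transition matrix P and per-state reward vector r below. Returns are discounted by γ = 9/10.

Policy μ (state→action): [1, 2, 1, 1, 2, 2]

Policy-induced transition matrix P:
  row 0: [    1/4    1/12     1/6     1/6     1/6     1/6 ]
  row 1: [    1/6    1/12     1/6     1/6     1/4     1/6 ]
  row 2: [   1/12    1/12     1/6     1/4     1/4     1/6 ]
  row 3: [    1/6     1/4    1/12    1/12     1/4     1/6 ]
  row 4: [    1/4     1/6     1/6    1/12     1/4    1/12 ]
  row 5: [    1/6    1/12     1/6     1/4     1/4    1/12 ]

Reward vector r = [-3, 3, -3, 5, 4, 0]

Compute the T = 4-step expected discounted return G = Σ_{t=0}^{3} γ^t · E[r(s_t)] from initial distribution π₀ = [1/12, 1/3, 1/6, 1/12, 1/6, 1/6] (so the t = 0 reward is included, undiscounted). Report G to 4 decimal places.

G = 4.0743

t=0: π = [0.0833, 0.3333, 0.1667, 0.0833, 0.1667, 0.1667], E[r] = 1.3333, γ^t·E[r] = 1.333333, running G = 1.333333
t=1: π = [0.1736, 0.1111, 0.1597, 0.1736, 0.2431, 0.1389], E[r] = 1.1736, γ^t·E[r] = 1.056250, running G = 2.389583
t=2: π = [0.1881, 0.1325, 0.1522, 0.1568, 0.2355, 0.1348], E[r] = 1.1030, γ^t·E[r] = 0.893438, running G = 3.283021
t=3: π = [0.1893, 0.1291, 0.1536, 0.1579, 0.2343, 0.1358], E[r] = 1.0854, γ^t·E[r] = 0.791262, running G = 4.074283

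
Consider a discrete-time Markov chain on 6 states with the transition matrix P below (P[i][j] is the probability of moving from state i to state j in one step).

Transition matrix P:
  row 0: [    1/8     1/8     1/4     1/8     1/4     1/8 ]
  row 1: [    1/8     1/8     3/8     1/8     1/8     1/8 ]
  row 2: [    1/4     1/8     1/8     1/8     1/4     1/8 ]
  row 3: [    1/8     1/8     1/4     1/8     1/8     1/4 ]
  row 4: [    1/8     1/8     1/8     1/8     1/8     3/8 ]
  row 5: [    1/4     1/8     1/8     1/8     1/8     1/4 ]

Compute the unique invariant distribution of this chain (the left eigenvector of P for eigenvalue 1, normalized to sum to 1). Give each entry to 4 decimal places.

Balance equations π_j = Σ_i π_i·P[i][j]:
  π_0 = 1/8·π_0 + 1/8·π_1 + 1/4·π_2 + 1/8·π_3 + 1/8·π_4 + 1/4·π_5
  π_1 = 1/8·π_0 + 1/8·π_1 + 1/8·π_2 + 1/8·π_3 + 1/8·π_4 + 1/8·π_5
  π_2 = 1/4·π_0 + 3/8·π_1 + 1/8·π_2 + 1/4·π_3 + 1/8·π_4 + 1/8·π_5
  π_3 = 1/8·π_0 + 1/8·π_1 + 1/8·π_2 + 1/8·π_3 + 1/8·π_4 + 1/8·π_5
  π_4 = 1/4·π_0 + 1/8·π_1 + 1/4·π_2 + 1/8·π_3 + 1/8·π_4 + 1/8·π_5
  normalize: π_0 + π_1 + π_2 + π_3 + π_4 + π_5 = 1
Solving the linear system gives exactly π = [821/4680, 1/8, 907/4680, 1/8, 89/520, 109/520].

π = [0.1754, 0.1250, 0.1938, 0.1250, 0.1712, 0.2096]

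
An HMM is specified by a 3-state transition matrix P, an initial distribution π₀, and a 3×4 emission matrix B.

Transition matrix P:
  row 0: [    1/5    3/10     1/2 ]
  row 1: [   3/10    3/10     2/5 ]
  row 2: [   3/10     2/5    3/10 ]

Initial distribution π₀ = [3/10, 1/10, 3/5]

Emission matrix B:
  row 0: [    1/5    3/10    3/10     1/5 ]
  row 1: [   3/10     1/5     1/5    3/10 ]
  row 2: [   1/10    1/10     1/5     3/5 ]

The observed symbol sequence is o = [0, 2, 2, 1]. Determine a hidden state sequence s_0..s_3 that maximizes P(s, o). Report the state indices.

path = [2, 0, 2, 0]

t=0: δ = [6.000e-02, 3.000e-02, 6.000e-02]  (obs o_0=0)
t=1: δ = [5.400e-03, 4.800e-03, 6.000e-03]  ψ = [2, 2, 0]  (obs o_1=2)
t=2: δ = [5.400e-04, 4.800e-04, 5.400e-04]  ψ = [2, 2, 0]  (obs o_2=2)
t=3: δ = [4.860e-05, 4.320e-05, 2.700e-05]  ψ = [2, 2, 0]  (obs o_3=1)
backtrack: best end state = 0; path = [2, 0, 2, 0]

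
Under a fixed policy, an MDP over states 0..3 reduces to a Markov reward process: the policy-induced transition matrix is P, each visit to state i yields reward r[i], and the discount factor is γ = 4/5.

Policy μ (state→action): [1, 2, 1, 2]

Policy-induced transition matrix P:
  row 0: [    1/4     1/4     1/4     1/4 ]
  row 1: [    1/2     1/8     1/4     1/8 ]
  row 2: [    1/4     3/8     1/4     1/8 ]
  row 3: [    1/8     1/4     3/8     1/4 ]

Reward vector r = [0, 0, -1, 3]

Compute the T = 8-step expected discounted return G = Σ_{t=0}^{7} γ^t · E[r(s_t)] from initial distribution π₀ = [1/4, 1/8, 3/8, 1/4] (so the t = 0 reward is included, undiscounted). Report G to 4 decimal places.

G = 1.2524

t=0: π = [0.2500, 0.1250, 0.3750, 0.2500], E[r] = 0.3750, γ^t·E[r] = 0.375000, running G = 0.375000
t=1: π = [0.2500, 0.2813, 0.2813, 0.1875], E[r] = 0.2813, γ^t·E[r] = 0.225000, running G = 0.600000
t=2: π = [0.2969, 0.2500, 0.2734, 0.1797], E[r] = 0.2656, γ^t·E[r] = 0.170000, running G = 0.770000
t=3: π = [0.2900, 0.2529, 0.2725, 0.1846], E[r] = 0.2813, γ^t·E[r] = 0.144000, running G = 0.914000
t=4: π = [0.2902, 0.2524, 0.2731, 0.1843], E[r] = 0.2799, γ^t·E[r] = 0.114650, running G = 1.028650
t=5: π = [0.2901, 0.2526, 0.2730, 0.1843], E[r] = 0.2799, γ^t·E[r] = 0.091715, running G = 1.120365
t=6: π = [0.2901, 0.2526, 0.2730, 0.1843], E[r] = 0.2799, γ^t·E[r] = 0.073362, running G = 1.193727
t=7: π = [0.2901, 0.2526, 0.2730, 0.1843], E[r] = 0.2799, γ^t·E[r] = 0.058692, running G = 1.252419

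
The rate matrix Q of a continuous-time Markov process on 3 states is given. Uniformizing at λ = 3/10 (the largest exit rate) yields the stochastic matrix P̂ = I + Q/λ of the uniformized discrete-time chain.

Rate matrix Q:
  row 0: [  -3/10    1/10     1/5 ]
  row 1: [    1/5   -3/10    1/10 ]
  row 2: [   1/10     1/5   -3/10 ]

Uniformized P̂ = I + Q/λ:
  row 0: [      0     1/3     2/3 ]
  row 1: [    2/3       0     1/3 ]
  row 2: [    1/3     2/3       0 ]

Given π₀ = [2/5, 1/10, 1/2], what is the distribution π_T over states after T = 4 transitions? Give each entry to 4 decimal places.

t=0: π = [0.4000, 0.1000, 0.5000]
t=1: π = [0.2333, 0.4667, 0.3000]
t=2: π = [0.4111, 0.2778, 0.3111]
t=3: π = [0.2889, 0.3444, 0.3667]
t=4: π = [0.3519, 0.3407, 0.3074]

π = [0.3519, 0.3407, 0.3074]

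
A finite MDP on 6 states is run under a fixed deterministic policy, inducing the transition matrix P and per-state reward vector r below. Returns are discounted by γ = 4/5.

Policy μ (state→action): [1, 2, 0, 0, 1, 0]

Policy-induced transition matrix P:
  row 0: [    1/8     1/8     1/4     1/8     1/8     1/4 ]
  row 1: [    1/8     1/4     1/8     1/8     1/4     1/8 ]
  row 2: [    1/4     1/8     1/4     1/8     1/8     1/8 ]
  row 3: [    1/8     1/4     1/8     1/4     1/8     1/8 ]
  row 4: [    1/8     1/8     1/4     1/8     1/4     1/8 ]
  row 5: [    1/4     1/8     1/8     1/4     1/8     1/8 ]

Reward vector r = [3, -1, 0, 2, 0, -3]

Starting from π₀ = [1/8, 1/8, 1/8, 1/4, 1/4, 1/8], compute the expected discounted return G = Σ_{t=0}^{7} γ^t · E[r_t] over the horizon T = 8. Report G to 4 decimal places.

G = 1.0799

t=0: π = [0.1250, 0.1250, 0.1250, 0.2500, 0.2500, 0.1250], E[r] = 0.3750, γ^t·E[r] = 0.375000, running G = 0.375000
t=1: π = [0.1563, 0.1719, 0.1875, 0.1719, 0.1719, 0.1406], E[r] = 0.2188, γ^t·E[r] = 0.175000, running G = 0.550000
t=2: π = [0.1660, 0.1680, 0.1895, 0.1641, 0.1680, 0.1445], E[r] = 0.2246, γ^t·E[r] = 0.143750, running G = 0.693750
t=3: π = [0.1667, 0.1665, 0.1904, 0.1636, 0.1670, 0.1458], E[r] = 0.2236, γ^t·E[r] = 0.114500, running G = 0.808250
t=4: π = [0.1670, 0.1663, 0.1905, 0.1637, 0.1667, 0.1458], E[r] = 0.2246, γ^t·E[r] = 0.092000, running G = 0.900250
t=5: π = [0.1670, 0.1662, 0.1905, 0.1637, 0.1666, 0.1459], E[r] = 0.2246, γ^t·E[r] = 0.073610, running G = 0.973860
t=6: π = [0.1671, 0.1662, 0.1905, 0.1637, 0.1666, 0.1459], E[r] = 0.2247, γ^t·E[r] = 0.058894, running G = 1.032754
t=7: π = [0.1671, 0.1662, 0.1905, 0.1637, 0.1666, 0.1459], E[r] = 0.2247, γ^t·E[r] = 0.047115, running G = 1.079868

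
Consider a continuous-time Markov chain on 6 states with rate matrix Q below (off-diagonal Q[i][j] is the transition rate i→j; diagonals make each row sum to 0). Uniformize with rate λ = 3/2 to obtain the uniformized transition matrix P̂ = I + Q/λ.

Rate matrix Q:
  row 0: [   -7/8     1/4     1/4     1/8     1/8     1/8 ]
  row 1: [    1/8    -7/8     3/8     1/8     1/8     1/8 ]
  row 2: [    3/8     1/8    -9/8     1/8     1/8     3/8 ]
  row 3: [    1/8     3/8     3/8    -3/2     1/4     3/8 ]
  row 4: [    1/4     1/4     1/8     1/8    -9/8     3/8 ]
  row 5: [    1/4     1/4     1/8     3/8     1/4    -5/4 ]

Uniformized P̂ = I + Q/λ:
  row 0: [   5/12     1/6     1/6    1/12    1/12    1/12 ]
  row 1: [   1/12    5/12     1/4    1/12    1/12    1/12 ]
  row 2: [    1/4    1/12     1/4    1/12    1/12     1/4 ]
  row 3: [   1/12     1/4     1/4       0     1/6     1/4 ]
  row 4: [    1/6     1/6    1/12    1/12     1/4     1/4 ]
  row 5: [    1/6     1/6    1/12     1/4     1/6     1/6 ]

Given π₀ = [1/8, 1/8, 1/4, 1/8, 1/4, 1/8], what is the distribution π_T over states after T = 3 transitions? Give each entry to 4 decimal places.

t=0: π = [0.1250, 0.1250, 0.2500, 0.1250, 0.2500, 0.1250]
t=1: π = [0.1979, 0.1875, 0.1771, 0.0938, 0.1458, 0.1979]
t=2: π = [0.2075, 0.2066, 0.1762, 0.1085, 0.1319, 0.1693]
t=3: π = [0.2070, 0.2127, 0.1825, 0.1025, 0.1285, 0.1669]

π = [0.2070, 0.2127, 0.1825, 0.1025, 0.1285, 0.1669]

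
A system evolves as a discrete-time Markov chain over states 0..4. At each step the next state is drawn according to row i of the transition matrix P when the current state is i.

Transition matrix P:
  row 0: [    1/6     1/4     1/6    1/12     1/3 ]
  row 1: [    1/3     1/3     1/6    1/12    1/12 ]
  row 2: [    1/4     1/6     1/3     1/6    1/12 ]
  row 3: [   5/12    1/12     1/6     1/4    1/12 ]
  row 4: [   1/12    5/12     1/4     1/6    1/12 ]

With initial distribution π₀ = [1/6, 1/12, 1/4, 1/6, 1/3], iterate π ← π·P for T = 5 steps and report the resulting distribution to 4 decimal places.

t=0: π = [0.1667, 0.0833, 0.2500, 0.1667, 0.3333]
t=1: π = [0.2153, 0.2639, 0.2361, 0.1597, 0.1250]
t=2: π = [0.2598, 0.2465, 0.2164, 0.1400, 0.1372]
t=3: π = [0.2494, 0.2520, 0.2142, 0.1361, 0.1483]
t=4: π = [0.2482, 0.2552, 0.2147, 0.1362, 0.1457]
t=5: π = [0.2490, 0.2549, 0.2146, 0.1361, 0.1454]

π = [0.2490, 0.2549, 0.2146, 0.1361, 0.1454]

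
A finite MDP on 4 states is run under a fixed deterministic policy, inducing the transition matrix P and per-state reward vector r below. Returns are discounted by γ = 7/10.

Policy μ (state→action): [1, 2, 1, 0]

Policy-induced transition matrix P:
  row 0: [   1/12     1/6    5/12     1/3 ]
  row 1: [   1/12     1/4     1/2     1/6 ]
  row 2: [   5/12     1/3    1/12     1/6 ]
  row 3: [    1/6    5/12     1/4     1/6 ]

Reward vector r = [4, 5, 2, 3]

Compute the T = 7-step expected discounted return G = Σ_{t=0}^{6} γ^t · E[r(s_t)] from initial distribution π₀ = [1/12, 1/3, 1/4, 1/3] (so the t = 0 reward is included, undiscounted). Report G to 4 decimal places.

t=0: π = [0.0833, 0.3333, 0.2500, 0.3333], E[r] = 3.5000, γ^t·E[r] = 3.500000, running G = 3.500000
t=1: π = [0.1944, 0.3194, 0.3056, 0.1806], E[r] = 3.5278, γ^t·E[r] = 2.469444, running G = 5.969444
t=2: π = [0.2002, 0.2894, 0.3113, 0.1991], E[r] = 3.4676, γ^t·E[r] = 1.699120, running G = 7.668565
t=3: π = [0.2037, 0.2924, 0.3038, 0.2000], E[r] = 3.4848, γ^t·E[r] = 1.195273, running G = 8.863838
t=4: π = [0.2013, 0.2917, 0.3064, 0.2006], E[r] = 3.4782, γ^t·E[r] = 0.835120, running G = 9.698958
t=5: π = [0.2022, 0.2922, 0.3054, 0.2002], E[r] = 3.4812, γ^t·E[r] = 0.585084, running G = 10.284042
t=6: π = [0.2018, 0.2920, 0.3058, 0.2004], E[r] = 3.4799, γ^t·E[r] = 0.409407, running G = 10.693450

G = 10.6934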